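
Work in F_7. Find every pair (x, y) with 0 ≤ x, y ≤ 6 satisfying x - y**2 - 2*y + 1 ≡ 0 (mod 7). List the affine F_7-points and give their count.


Affine F_7-points: {(0, 2), (0, 3), (2, 1), (2, 4), (5, 6), (6, 0), (6, 5)}; count = 7.

For each of the 49 pairs (x, y) ∈ F_7², evaluate f(x, y) mod 7. Record the zeros.
  x = 0: [0↦1, 1↦5, 2↦0, 3↦0, 4↦5, 5↦1, 6↦2]  zeros at y ∈ {2, 3}
  x = 1: [0↦2, 1↦6, 2↦1, 3↦1, 4↦6, 5↦2, 6↦3]  zeros at y ∈ ∅
  x = 2: [0↦3, 1↦0, 2↦2, 3↦2, 4↦0, 5↦3, 6↦4]  zeros at y ∈ {1, 4}
  x = 3: [0↦4, 1↦1, 2↦3, 3↦3, 4↦1, 5↦4, 6↦5]  zeros at y ∈ ∅
  x = 4: [0↦5, 1↦2, 2↦4, 3↦4, 4↦2, 5↦5, 6↦6]  zeros at y ∈ ∅
  x = 5: [0↦6, 1↦3, 2↦5, 3↦5, 4↦3, 5↦6, 6↦0]  zeros at y ∈ {6}
  x = 6: [0↦0, 1↦4, 2↦6, 3↦6, 4↦4, 5↦0, 6↦1]  zeros at y ∈ {0, 5}
Collecting zeros: affine points = {(0, 2), (0, 3), (2, 1), (2, 4), (5, 6), (6, 0), (6, 5)}.
Total count |C(F_7)_aff| = 7.


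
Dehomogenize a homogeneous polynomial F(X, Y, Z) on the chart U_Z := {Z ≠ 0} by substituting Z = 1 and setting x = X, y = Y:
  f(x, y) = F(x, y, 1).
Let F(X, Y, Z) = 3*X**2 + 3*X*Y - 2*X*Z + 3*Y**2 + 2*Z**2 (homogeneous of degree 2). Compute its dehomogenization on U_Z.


f(x, y) = 3*x**2 + 3*x*y - 2*x + 3*y**2 + 2

On U_Z we set Z = 1. Each monomial c·X^i·Y^j·Z^k in F becomes c·x^i·y^j·1^k = c·x^i·y^j.
Substituting Z = 1: F(X, Y, 1) = 3*x**2 + 3*x*y - 2*x + 3*y**2 + 2.
Note: deg(f) ≤ deg(F) = 2; strict inequality happens when F is divisible by Z (lost terms).


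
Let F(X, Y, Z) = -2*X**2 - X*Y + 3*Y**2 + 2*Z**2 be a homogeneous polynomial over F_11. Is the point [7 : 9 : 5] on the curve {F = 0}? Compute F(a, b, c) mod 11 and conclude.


F(7,9,5) ≡ 0 (mod 11); P is on the curve.

Evaluate F(7, 9, 5) term-by-term (mod 11).
  -2*X**2 ↦ -2·49·1·1 = -98
  -X*Y ↦ -1·7·9·1 = -63
  3*Y**2 ↦ 3·1·81·1 = 243
  2*Z**2 ↦ 2·1·1·25 = 50
Sum: F(7, 9, 5) = (-98) + (-63) + (243) + (50) = 132.
Reducing mod 11: 132 ≡ 0 (mod 11).
Since F(a, b, c) ≡ 0 (mod 11), P lies on the curve.


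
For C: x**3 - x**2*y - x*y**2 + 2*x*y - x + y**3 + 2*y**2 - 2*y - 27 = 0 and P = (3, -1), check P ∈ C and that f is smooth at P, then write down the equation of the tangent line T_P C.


Tangent line at P: 29*x - 87 = 0.

Step 1: f(3, -1) = 0, so P lies on C.
Step 2: partial derivatives
  f_x(x, y) = 3*x**2 - 2*x*y - y**2 + 2*y - 1, f_y(x, y) = -x**2 - 2*x*y + 2*x + 3*y**2 + 4*y - 2.
  f_x(P) = 29, f_y(P) = 0 (gradient nonzero, so P is smooth).
Step 3: tangent line at P: 29·(x − 3) + 0·(y − -1) = 0.
Expanding: 29*x - 87 = 0.


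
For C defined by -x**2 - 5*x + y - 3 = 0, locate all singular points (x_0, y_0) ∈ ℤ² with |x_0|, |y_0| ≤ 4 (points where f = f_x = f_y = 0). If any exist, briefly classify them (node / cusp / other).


No singular points in the scanned grid; C is smooth there.

Compute partial derivatives:
  f_x = -2*x - 5.
  f_y = 1.
f_y = 1 is a nonzero constant, so f_y never vanishes: no point (x, y) can satisfy f = f_x = f_y = 0. In particular no (x, y) ∈ {−4, ..., 4}² is singular; the curve is smooth.


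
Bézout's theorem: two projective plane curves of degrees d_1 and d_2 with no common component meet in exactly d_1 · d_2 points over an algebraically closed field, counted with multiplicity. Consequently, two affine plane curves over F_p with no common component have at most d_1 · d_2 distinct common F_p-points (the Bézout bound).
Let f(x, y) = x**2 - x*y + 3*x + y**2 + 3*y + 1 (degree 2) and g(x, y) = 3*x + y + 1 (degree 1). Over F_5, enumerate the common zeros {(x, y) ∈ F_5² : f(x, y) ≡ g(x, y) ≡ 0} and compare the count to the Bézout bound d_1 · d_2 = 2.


Common zeros: ∅; count = 0; Bézout bound = 2.

deg(f) = 2, deg(g) = 1, so Bézout bound = 2.
Scan x ∈ F_5. For each x, list the y ∈ F_5 with f(x, y) ≡ 0 and those with g(x, y) ≡ 0 (mod 5); the common zeros in that column are the intersection.
  x = 0: f ≡ 0 at y ∈ {1}; g ≡ 0 at y ∈ {4}; common: ∅.
  x = 1: f ≡ 0 at y ∈ {0, 3}; g ≡ 0 at y ∈ {1}; common: ∅.
  x = 2: f ≡ 0 at y ∈ ∅; g ≡ 0 at y ∈ {3}; common: ∅.
  x = 3: f ≡ 0 at y ∈ {1, 4}; g ≡ 0 at y ∈ {0}; common: ∅.
  x = 4: f ≡ 0 at y ∈ {3}; g ≡ 0 at y ∈ {2}; common: ∅.
Collecting: common zeros = ∅, so the count is 0.
Comparison with the Bézout bound: 0 ≤ 2 = deg(f)·deg(g), as expected for curves with no common component (the affine F_5-count falls short of the bound because intersections may lie at infinity, over extension fields, or carry multiplicity).


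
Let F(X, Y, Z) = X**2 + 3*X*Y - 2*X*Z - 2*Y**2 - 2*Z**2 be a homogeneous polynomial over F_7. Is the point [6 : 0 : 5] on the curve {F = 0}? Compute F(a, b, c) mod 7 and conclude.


F(6,0,5) ≡ 3 (mod 7); P is NOT on the curve.

Evaluate F(6, 0, 5) term-by-term (mod 7).
  X**2 ↦ 1·36·1·1 = 36
  3*X*Y ↦ 3·6·0·1 = 0
  -2*X*Z ↦ -2·6·1·5 = -60
  -2*Y**2 ↦ -2·1·0·1 = 0
  -2*Z**2 ↦ -2·1·1·25 = -50
Sum: F(6, 0, 5) = (36) + (0) + (-60) + (0) + (-50) = -74.
Reducing mod 7: -74 ≡ 3 (mod 7).
Since F(a, b, c) ≡ 3 ≠ 0 (mod 7), P does NOT lie on the curve.


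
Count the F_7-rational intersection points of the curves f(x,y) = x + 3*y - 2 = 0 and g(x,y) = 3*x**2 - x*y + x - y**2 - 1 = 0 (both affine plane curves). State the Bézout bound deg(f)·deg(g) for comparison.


Common zeros: ∅; count = 0; Bézout bound = 2.

deg(f) = 1, deg(g) = 2, so Bézout bound = 2.
Scan x ∈ F_7. For each x, list the y ∈ F_7 with f(x, y) ≡ 0 and those with g(x, y) ≡ 0 (mod 7); the common zeros in that column are the intersection.
  x = 0: f ≡ 0 at y ∈ {3}; g ≡ 0 at y ∈ ∅; common: ∅.
  x = 1: f ≡ 0 at y ∈ {5}; g ≡ 0 at y ∈ ∅; common: ∅.
  x = 2: f ≡ 0 at y ∈ {0}; g ≡ 0 at y ∈ {6}; common: ∅.
  x = 3: f ≡ 0 at y ∈ {2}; g ≡ 0 at y ∈ ∅; common: ∅.
  x = 4: f ≡ 0 at y ∈ {4}; g ≡ 0 at y ∈ ∅; common: ∅.
  x = 5: f ≡ 0 at y ∈ {6}; g ≡ 0 at y ∈ ∅; common: ∅.
  x = 6: f ≡ 0 at y ∈ {1}; g ≡ 0 at y ∈ ∅; common: ∅.
Collecting: common zeros = ∅, so the count is 0.
Comparison with the Bézout bound: 0 ≤ 2 = deg(f)·deg(g), as expected for curves with no common component (the affine F_7-count falls short of the bound because intersections may lie at infinity, over extension fields, or carry multiplicity).


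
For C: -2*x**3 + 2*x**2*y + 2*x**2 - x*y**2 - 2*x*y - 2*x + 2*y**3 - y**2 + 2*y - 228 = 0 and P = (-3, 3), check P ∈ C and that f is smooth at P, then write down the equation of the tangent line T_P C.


Tangent line at P: -119*x + 92*y - 633 = 0.

Step 1: f(-3, 3) = 0, so P lies on C.
Step 2: partial derivatives
  f_x(x, y) = -6*x**2 + 4*x*y + 4*x - y**2 - 2*y - 2, f_y(x, y) = 2*x**2 - 2*x*y - 2*x + 6*y**2 - 2*y + 2.
  f_x(P) = -119, f_y(P) = 92 (gradient nonzero, so P is smooth).
Step 3: tangent line at P: -119·(x − -3) + 92·(y − 3) = 0.
Expanding: -119*x + 92*y - 633 = 0.


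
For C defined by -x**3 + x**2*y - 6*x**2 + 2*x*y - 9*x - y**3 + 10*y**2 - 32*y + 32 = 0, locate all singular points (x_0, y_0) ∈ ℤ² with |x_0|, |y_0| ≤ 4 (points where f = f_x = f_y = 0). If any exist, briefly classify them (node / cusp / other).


Singular points: {(-1, 3)}; classification: cusp.

Compute partial derivatives:
  f_x = -3*x**2 + 2*x*y - 12*x + 2*y - 9.
  f_y = x**2 + 2*x - 3*y**2 + 20*y - 32.
Scan x_0 ∈ {−4, ..., 4}. For each x_0, f_y(x_0, y) is a polynomial in y; find its integer roots y ∈ {−4, ..., 4}, then test f_x and f at those candidates.
  x = -4: f_y(-4, y) = -3*y**2 + 20*y - 24; no integer root y with |y| ≤ 4.
  x = -3: f_y(-3, y) = -3*y**2 + 20*y - 29; no integer root y with |y| ≤ 4.
  x = -2: f_y(-2, y) = -3*y**2 + 20*y - 32; vanishes at y ∈ {4}. (-2, 4): f_x = -5 ≠ 0.
  x = -1: f_y(-1, y) = -3*y**2 + 20*y - 33; vanishes at y ∈ {3}. (-1, 3): f_x = 0, f = 0 — SINGULAR.
  x = 0: f_y(0, y) = -3*y**2 + 20*y - 32; vanishes at y ∈ {4}. (0, 4): f_x = -1 ≠ 0.
  x = 1: f_y(1, y) = -3*y**2 + 20*y - 29; no integer root y with |y| ≤ 4.
  x = 2: f_y(2, y) = -3*y**2 + 20*y - 24; no integer root y with |y| ≤ 4.
  x = 3: f_y(3, y) = -3*y**2 + 20*y - 17; vanishes at y ∈ {1}. (3, 1): f_x = -64 ≠ 0.
  x = 4: f_y(4, y) = -3*y**2 + 20*y - 8; no integer root y with |y| ≤ 4.
Only singular point on the grid: (-1, 3).
Classify: substitute x = -1 + u, y = 3 + v and expand: f = -u**3 + u**2*v - v**3 + v**2.
No constant or linear terms (consistent with a singular point). Quadratic part: v**2. Cubic part: -u**3 + u**2*v - v**3.
The quadratic part v**2 is a perfect square, so there is a single (double) tangent line v = 0, i.e. y = 3. Restricting the cubic part to that line (v = 0) leaves -u**3 ≠ 0, so f is not divisible by v and the branch is v² ≈ u**3 to lowest order — this is a cusp.
Classification: cusp.


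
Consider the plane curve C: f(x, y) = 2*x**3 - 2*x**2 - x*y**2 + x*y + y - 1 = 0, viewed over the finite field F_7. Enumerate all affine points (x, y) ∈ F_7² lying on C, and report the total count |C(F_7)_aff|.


Affine F_7-points: {(0, 1), (1, 1), (2, 0), (2, 5), (3, 0), (3, 6)}; count = 6.

For each of the 49 pairs (x, y) ∈ F_7², evaluate f(x, y) mod 7. Record the zeros.
  x = 0: [0↦6, 1↦0, 2↦1, 3↦2, 4↦3, 5↦4, 6↦5]  zeros at y ∈ {1}
  x = 1: [0↦6, 1↦0, 2↦6, 3↦3, 4↦5, 5↦5, 6↦3]  zeros at y ∈ {1}
  x = 2: [0↦0, 1↦1, 2↦5, 3↦5, 4↦1, 5↦0, 6↦2]  zeros at y ∈ {0, 5}
  x = 3: [0↦0, 1↦1, 2↦3, 3↦6, 4↦3, 5↦1, 6↦0]  zeros at y ∈ {0, 6}
  x = 4: [0↦4, 1↦5, 2↦5, 3↦4, 4↦2, 5↦6, 6↦2]  zeros at y ∈ ∅
  x = 5: [0↦3, 1↦4, 2↦2, 3↦4, 4↦3, 5↦6, 6↦6]  zeros at y ∈ ∅
  x = 6: [0↦2, 1↦3, 2↦6, 3↦4, 4↦4, 5↦6, 6↦3]  zeros at y ∈ ∅
Collecting zeros: affine points = {(0, 1), (1, 1), (2, 0), (2, 5), (3, 0), (3, 6)}.
Total count |C(F_7)_aff| = 6.


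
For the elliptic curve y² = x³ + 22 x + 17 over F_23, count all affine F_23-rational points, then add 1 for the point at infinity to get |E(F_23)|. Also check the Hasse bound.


Affine points = {(2, 0), (3, 8), (3, 15), (4, 10), (4, 13), (7, 10), (7, 13), (9, 1), (9, 22), (10, 8), (10, 15), (11, 7), (11, 16), (12, 10), (12, 13), (13, 4), (13, 19), (16, 7), (16, 16), (18, 9), (18, 14), (19, 7), (19, 16), (20, 4), (20, 19)}; affine count = 25; |E(F_23)| = 26.

Discriminant check: Δ ∝ 4a³ + 27b² = 4·22³ + 27·17² = 4·10648 + 27·289 ≡ 2 (mod 23). Nonzero ⇒ E is nonsingular.
For each x ∈ F_23, compute rhs = x³ + 22·x + 17 mod 23, then count y ∈ F_23 with y² ≡ rhs.
  x = 0: rhs = 17, matching y values: none (0 points).
  x = 1: rhs = 17, matching y values: none (0 points).
  x = 2: rhs = 0, matching y values: 0 (1 points).
  x = 3: rhs = 18, matching y values: 8, 15 (2 points).
  x = 4: rhs = 8, matching y values: 10, 13 (2 points).
  x = 5: rhs = 22, matching y values: none (0 points).
  x = 6: rhs = 20, matching y values: none (0 points).
  x = 7: rhs = 8, matching y values: 10, 13 (2 points).
  x = 8: rhs = 15, matching y values: none (0 points).
  x = 9: rhs = 1, matching y values: 1, 22 (2 points).
  x = 10: rhs = 18, matching y values: 8, 15 (2 points).
  x = 11: rhs = 3, matching y values: 7, 16 (2 points).
  x = 12: rhs = 8, matching y values: 10, 13 (2 points).
  x = 13: rhs = 16, matching y values: 4, 19 (2 points).
  x = 14: rhs = 10, matching y values: none (0 points).
  x = 15: rhs = 19, matching y values: none (0 points).
  x = 16: rhs = 3, matching y values: 7, 16 (2 points).
  x = 17: rhs = 14, matching y values: none (0 points).
  x = 18: rhs = 12, matching y values: 9, 14 (2 points).
  x = 19: rhs = 3, matching y values: 7, 16 (2 points).
  x = 20: rhs = 16, matching y values: 4, 19 (2 points).
  x = 21: rhs = 11, matching y values: none (0 points).
  x = 22: rhs = 17, matching y values: none (0 points).
Total affine count: 25.
Full point count |E(F_23)| = 25 + 1 = 26.
Hasse bound: |26 − (23+1)| = |2| = 2 ≤ 2√23 ≈ 9.5917 ✓.


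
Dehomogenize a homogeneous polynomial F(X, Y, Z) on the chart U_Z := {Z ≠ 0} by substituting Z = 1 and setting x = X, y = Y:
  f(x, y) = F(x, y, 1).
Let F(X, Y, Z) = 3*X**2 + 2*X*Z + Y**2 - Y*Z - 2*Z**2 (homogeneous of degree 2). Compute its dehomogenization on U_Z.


f(x, y) = 3*x**2 + 2*x + y**2 - y - 2

On U_Z we set Z = 1. Each monomial c·X^i·Y^j·Z^k in F becomes c·x^i·y^j·1^k = c·x^i·y^j.
Substituting Z = 1: F(X, Y, 1) = 3*x**2 + 2*x + y**2 - y - 2.
Note: deg(f) ≤ deg(F) = 2; strict inequality happens when F is divisible by Z (lost terms).


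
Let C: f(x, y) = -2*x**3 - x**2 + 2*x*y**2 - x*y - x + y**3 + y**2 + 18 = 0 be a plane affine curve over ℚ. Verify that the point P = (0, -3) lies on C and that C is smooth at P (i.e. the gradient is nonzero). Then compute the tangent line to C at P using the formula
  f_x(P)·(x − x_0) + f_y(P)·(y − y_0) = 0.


Tangent line at P: 20*x + 21*y + 63 = 0.

Step 1: f(0, -3) = 0, so P lies on C.
Step 2: partial derivatives
  f_x(x, y) = -6*x**2 - 2*x + 2*y**2 - y - 1, f_y(x, y) = 4*x*y - x + 3*y**2 + 2*y.
  f_x(P) = 20, f_y(P) = 21 (gradient nonzero, so P is smooth).
Step 3: tangent line at P: 20·(x − 0) + 21·(y − -3) = 0.
Expanding: 20*x + 21*y + 63 = 0.


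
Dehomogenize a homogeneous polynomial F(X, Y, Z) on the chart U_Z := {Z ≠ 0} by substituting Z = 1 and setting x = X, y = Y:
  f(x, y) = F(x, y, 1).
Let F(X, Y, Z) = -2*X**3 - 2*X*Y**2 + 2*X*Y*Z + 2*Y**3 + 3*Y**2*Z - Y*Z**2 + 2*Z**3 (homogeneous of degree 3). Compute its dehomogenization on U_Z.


f(x, y) = -2*x**3 - 2*x*y**2 + 2*x*y + 2*y**3 + 3*y**2 - y + 2

On U_Z we set Z = 1. Each monomial c·X^i·Y^j·Z^k in F becomes c·x^i·y^j·1^k = c·x^i·y^j.
Substituting Z = 1: F(X, Y, 1) = -2*x**3 - 2*x*y**2 + 2*x*y + 2*y**3 + 3*y**2 - y + 2.
Note: deg(f) ≤ deg(F) = 3; strict inequality happens when F is divisible by Z (lost terms).


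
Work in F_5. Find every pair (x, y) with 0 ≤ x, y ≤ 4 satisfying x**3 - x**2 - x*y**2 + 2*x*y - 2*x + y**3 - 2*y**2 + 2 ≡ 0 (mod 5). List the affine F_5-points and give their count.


Affine F_5-points: {(1, 0), (1, 1), (1, 2), (2, 3), (4, 1)}; count = 5.

For each of the 25 pairs (x, y) ∈ F_5², evaluate f(x, y) mod 5. Record the zeros.
  x = 0: [0↦2, 1↦1, 2↦2, 3↦1, 4↦4]  zeros at y ∈ ∅
  x = 1: [0↦0, 1↦0, 2↦0, 3↦1, 4↦4]  zeros at y ∈ {0, 1, 2}
  x = 2: [0↦2, 1↦3, 2↦2, 3↦0, 4↦3]  zeros at y ∈ {3}
  x = 3: [0↦4, 1↦1, 2↦4, 3↦4, 4↦2]  zeros at y ∈ ∅
  x = 4: [0↦2, 1↦0, 2↦2, 3↦4, 4↦2]  zeros at y ∈ {1}
Collecting zeros: affine points = {(1, 0), (1, 1), (1, 2), (2, 3), (4, 1)}.
Total count |C(F_5)_aff| = 5.


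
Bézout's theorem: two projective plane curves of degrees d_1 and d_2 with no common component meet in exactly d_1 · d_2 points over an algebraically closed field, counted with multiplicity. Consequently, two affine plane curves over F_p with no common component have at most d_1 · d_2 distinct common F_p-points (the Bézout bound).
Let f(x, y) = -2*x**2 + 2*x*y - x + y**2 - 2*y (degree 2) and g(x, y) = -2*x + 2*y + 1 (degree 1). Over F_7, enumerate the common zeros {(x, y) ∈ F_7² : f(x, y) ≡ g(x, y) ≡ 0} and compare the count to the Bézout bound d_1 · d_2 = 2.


Common zeros: ∅; count = 0; Bézout bound = 2.

deg(f) = 2, deg(g) = 1, so Bézout bound = 2.
Scan x ∈ F_7. For each x, list the y ∈ F_7 with f(x, y) ≡ 0 and those with g(x, y) ≡ 0 (mod 7); the common zeros in that column are the intersection.
  x = 0: f ≡ 0 at y ∈ {0, 2}; g ≡ 0 at y ∈ {3}; common: ∅.
  x = 1: f ≡ 0 at y ∈ ∅; g ≡ 0 at y ∈ {4}; common: ∅.
  x = 2: f ≡ 0 at y ∈ {1, 4}; g ≡ 0 at y ∈ {5}; common: ∅.
  x = 3: f ≡ 0 at y ∈ {0, 3}; g ≡ 0 at y ∈ {6}; common: ∅.
  x = 4: f ≡ 0 at y ∈ ∅; g ≡ 0 at y ∈ {0}; common: ∅.
  x = 5: f ≡ 0 at y ∈ {2, 4}; g ≡ 0 at y ∈ {1}; common: ∅.
  x = 6: f ≡ 0 at y ∈ ∅; g ≡ 0 at y ∈ {2}; common: ∅.
Collecting: common zeros = ∅, so the count is 0.
Comparison with the Bézout bound: 0 ≤ 2 = deg(f)·deg(g), as expected for curves with no common component (the affine F_7-count falls short of the bound because intersections may lie at infinity, over extension fields, or carry multiplicity).


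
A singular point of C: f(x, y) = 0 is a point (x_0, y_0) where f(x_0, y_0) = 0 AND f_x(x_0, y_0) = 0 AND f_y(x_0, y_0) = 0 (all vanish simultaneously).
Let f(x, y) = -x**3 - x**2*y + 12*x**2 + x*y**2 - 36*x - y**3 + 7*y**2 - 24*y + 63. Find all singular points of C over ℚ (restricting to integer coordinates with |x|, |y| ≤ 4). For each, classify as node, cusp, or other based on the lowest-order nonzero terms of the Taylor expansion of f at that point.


Singular points: {(3, 3)}; classification: cusp.

Compute partial derivatives:
  f_x = -3*x**2 - 2*x*y + 24*x + y**2 - 36.
  f_y = -x**2 + 2*x*y - 3*y**2 + 14*y - 24.
Scan x_0 ∈ {−4, ..., 4}. For each x_0, f_y(x_0, y) is a polynomial in y; find its integer roots y ∈ {−4, ..., 4}, then test f_x and f at those candidates.
  x = -4: f_y(-4, y) = -3*y**2 + 6*y - 40; no integer root y with |y| ≤ 4.
  x = -3: f_y(-3, y) = -3*y**2 + 8*y - 33; no integer root y with |y| ≤ 4.
  x = -2: f_y(-2, y) = -3*y**2 + 10*y - 28; no integer root y with |y| ≤ 4.
  x = -1: f_y(-1, y) = -3*y**2 + 12*y - 25; no integer root y with |y| ≤ 4.
  x = 0: f_y(0, y) = -3*y**2 + 14*y - 24; no integer root y with |y| ≤ 4.
  x = 1: f_y(1, y) = -3*y**2 + 16*y - 25; no integer root y with |y| ≤ 4.
  x = 2: f_y(2, y) = -3*y**2 + 18*y - 28; no integer root y with |y| ≤ 4.
  x = 3: f_y(3, y) = -3*y**2 + 20*y - 33; vanishes at y ∈ {3}. (3, 3): f_x = 0, f = 0 — SINGULAR.
  x = 4: f_y(4, y) = -3*y**2 + 22*y - 40; vanishes at y ∈ {4}. (4, 4): f_x = -4 ≠ 0.
Only singular point on the grid: (3, 3).
Classify: substitute x = 3 + u, y = 3 + v and expand: f = -u**3 - u**2*v + u*v**2 - v**3 + v**2.
No constant or linear terms (consistent with a singular point). Quadratic part: v**2. Cubic part: -u**3 - u**2*v + u*v**2 - v**3.
The quadratic part v**2 is a perfect square, so there is a single (double) tangent line v = 0, i.e. y = 3. Restricting the cubic part to that line (v = 0) leaves -u**3 ≠ 0, so f is not divisible by v and the branch is v² ≈ u**3 to lowest order — this is a cusp.
Classification: cusp.


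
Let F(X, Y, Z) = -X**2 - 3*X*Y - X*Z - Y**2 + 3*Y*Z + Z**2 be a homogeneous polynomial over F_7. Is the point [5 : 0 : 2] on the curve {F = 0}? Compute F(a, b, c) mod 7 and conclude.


F(5,0,2) ≡ 4 (mod 7); P is NOT on the curve.

Evaluate F(5, 0, 2) term-by-term (mod 7).
  -X**2 ↦ -1·25·1·1 = -25
  -3*X*Y ↦ -3·5·0·1 = 0
  -X*Z ↦ -1·5·1·2 = -10
  -Y**2 ↦ -1·1·0·1 = 0
  3*Y*Z ↦ 3·1·0·2 = 0
  Z**2 ↦ 1·1·1·4 = 4
Sum: F(5, 0, 2) = (-25) + (0) + (-10) + (0) + (0) + (4) = -31.
Reducing mod 7: -31 ≡ 4 (mod 7).
Since F(a, b, c) ≡ 4 ≠ 0 (mod 7), P does NOT lie on the curve.


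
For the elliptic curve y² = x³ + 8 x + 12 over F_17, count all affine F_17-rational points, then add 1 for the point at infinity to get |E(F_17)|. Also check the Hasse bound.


Affine points = {(1, 2), (1, 15), (2, 6), (2, 11), (6, 2), (6, 15), (10, 2), (10, 15), (12, 0), (13, 1), (13, 16)}; affine count = 11; |E(F_17)| = 12.

Discriminant check: Δ ∝ 4a³ + 27b² = 4·8³ + 27·12² = 4·512 + 27·144 ≡ 3 (mod 17). Nonzero ⇒ E is nonsingular.
For each x ∈ F_17, compute rhs = x³ + 8·x + 12 mod 17, then count y ∈ F_17 with y² ≡ rhs.
  x = 0: rhs = 12, matching y values: none (0 points).
  x = 1: rhs = 4, matching y values: 2, 15 (2 points).
  x = 2: rhs = 2, matching y values: 6, 11 (2 points).
  x = 3: rhs = 12, matching y values: none (0 points).
  x = 4: rhs = 6, matching y values: none (0 points).
  x = 5: rhs = 7, matching y values: none (0 points).
  x = 6: rhs = 4, matching y values: 2, 15 (2 points).
  x = 7: rhs = 3, matching y values: none (0 points).
  x = 8: rhs = 10, matching y values: none (0 points).
  x = 9: rhs = 14, matching y values: none (0 points).
  x = 10: rhs = 4, matching y values: 2, 15 (2 points).
  x = 11: rhs = 3, matching y values: none (0 points).
  x = 12: rhs = 0, matching y values: 0 (1 points).
  x = 13: rhs = 1, matching y values: 1, 16 (2 points).
  x = 14: rhs = 12, matching y values: none (0 points).
  x = 15: rhs = 5, matching y values: none (0 points).
  x = 16: rhs = 3, matching y values: none (0 points).
Total affine count: 11.
Full point count |E(F_17)| = 11 + 1 = 12.
Hasse bound: |12 − (17+1)| = |-6| = 6 ≤ 2√17 ≈ 8.2462 ✓.


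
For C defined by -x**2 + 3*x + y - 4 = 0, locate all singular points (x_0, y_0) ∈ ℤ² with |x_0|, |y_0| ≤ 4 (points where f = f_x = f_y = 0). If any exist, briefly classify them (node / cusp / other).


No singular points in the scanned grid; C is smooth there.

Compute partial derivatives:
  f_x = 3 - 2*x.
  f_y = 1.
f_y = 1 is a nonzero constant, so f_y never vanishes: no point (x, y) can satisfy f = f_x = f_y = 0. In particular no (x, y) ∈ {−4, ..., 4}² is singular; the curve is smooth.


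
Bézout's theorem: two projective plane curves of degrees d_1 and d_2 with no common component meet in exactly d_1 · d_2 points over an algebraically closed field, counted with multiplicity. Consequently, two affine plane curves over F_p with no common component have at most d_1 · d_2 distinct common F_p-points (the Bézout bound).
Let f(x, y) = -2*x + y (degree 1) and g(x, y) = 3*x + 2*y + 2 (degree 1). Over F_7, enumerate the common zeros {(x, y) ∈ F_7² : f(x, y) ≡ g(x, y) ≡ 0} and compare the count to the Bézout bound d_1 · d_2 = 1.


Common zeros: ∅; count = 0; Bézout bound = 1.

deg(f) = 1, deg(g) = 1, so Bézout bound = 1.
Scan x ∈ F_7. For each x, list the y ∈ F_7 with f(x, y) ≡ 0 and those with g(x, y) ≡ 0 (mod 7); the common zeros in that column are the intersection.
  x = 0: f ≡ 0 at y ∈ {0}; g ≡ 0 at y ∈ {6}; common: ∅.
  x = 1: f ≡ 0 at y ∈ {2}; g ≡ 0 at y ∈ {1}; common: ∅.
  x = 2: f ≡ 0 at y ∈ {4}; g ≡ 0 at y ∈ {3}; common: ∅.
  x = 3: f ≡ 0 at y ∈ {6}; g ≡ 0 at y ∈ {5}; common: ∅.
  x = 4: f ≡ 0 at y ∈ {1}; g ≡ 0 at y ∈ {0}; common: ∅.
  x = 5: f ≡ 0 at y ∈ {3}; g ≡ 0 at y ∈ {2}; common: ∅.
  x = 6: f ≡ 0 at y ∈ {5}; g ≡ 0 at y ∈ {4}; common: ∅.
Collecting: common zeros = ∅, so the count is 0.
Comparison with the Bézout bound: 0 ≤ 1 = deg(f)·deg(g), as expected for curves with no common component (the affine F_7-count falls short of the bound because intersections may lie at infinity, over extension fields, or carry multiplicity).


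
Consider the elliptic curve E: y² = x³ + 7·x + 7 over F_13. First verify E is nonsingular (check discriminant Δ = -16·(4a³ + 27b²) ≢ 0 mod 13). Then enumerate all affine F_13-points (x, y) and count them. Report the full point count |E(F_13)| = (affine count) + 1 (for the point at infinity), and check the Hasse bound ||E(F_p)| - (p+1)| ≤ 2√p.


Affine points = {(2, 4), (2, 9), (3, 4), (3, 9), (7, 3), (7, 10), (8, 4), (8, 9), (12, 5), (12, 8)}; affine count = 10; |E(F_13)| = 11.

Discriminant check: Δ ∝ 4a³ + 27b² = 4·7³ + 27·7² = 4·343 + 27·49 ≡ 4 (mod 13). Nonzero ⇒ E is nonsingular.
For each x ∈ F_13, compute rhs = x³ + 7·x + 7 mod 13, then count y ∈ F_13 with y² ≡ rhs.
  x = 0: rhs = 7, matching y values: none (0 points).
  x = 1: rhs = 2, matching y values: none (0 points).
  x = 2: rhs = 3, matching y values: 4, 9 (2 points).
  x = 3: rhs = 3, matching y values: 4, 9 (2 points).
  x = 4: rhs = 8, matching y values: none (0 points).
  x = 5: rhs = 11, matching y values: none (0 points).
  x = 6: rhs = 5, matching y values: none (0 points).
  x = 7: rhs = 9, matching y values: 3, 10 (2 points).
  x = 8: rhs = 3, matching y values: 4, 9 (2 points).
  x = 9: rhs = 6, matching y values: none (0 points).
  x = 10: rhs = 11, matching y values: none (0 points).
  x = 11: rhs = 11, matching y values: none (0 points).
  x = 12: rhs = 12, matching y values: 5, 8 (2 points).
Total affine count: 10.
Full point count |E(F_13)| = 10 + 1 = 11.
Hasse bound: |11 − (13+1)| = |-3| = 3 ≤ 2√13 ≈ 7.2111 ✓.


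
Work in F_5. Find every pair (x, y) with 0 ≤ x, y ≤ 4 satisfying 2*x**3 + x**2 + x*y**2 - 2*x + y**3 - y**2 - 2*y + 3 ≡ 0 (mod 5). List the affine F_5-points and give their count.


Affine F_5-points: {(0, 3), (1, 3), (1, 4), (3, 0), (4, 2)}; count = 5.

For each of the 25 pairs (x, y) ∈ F_5², evaluate f(x, y) mod 5. Record the zeros.
  x = 0: [0↦3, 1↦1, 2↦3, 3↦0, 4↦3]  zeros at y ∈ {3}
  x = 1: [0↦4, 1↦3, 2↦3, 3↦0, 4↦0]  zeros at y ∈ {3, 4}
  x = 2: [0↦4, 1↦4, 2↦2, 3↦4, 4↦1]  zeros at y ∈ ∅
  x = 3: [0↦0, 1↦1, 2↦2, 3↦4, 4↦3]  zeros at y ∈ {0}
  x = 4: [0↦4, 1↦1, 2↦0, 3↦2, 4↦3]  zeros at y ∈ {2}
Collecting zeros: affine points = {(0, 3), (1, 3), (1, 4), (3, 0), (4, 2)}.
Total count |C(F_5)_aff| = 5.


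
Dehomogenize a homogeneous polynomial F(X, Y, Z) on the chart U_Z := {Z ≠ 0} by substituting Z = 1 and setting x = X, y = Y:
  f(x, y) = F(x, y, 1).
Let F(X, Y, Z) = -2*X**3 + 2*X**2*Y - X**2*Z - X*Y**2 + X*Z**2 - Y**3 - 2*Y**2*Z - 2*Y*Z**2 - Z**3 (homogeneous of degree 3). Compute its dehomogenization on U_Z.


f(x, y) = -2*x**3 + 2*x**2*y - x**2 - x*y**2 + x - y**3 - 2*y**2 - 2*y - 1

On U_Z we set Z = 1. Each monomial c·X^i·Y^j·Z^k in F becomes c·x^i·y^j·1^k = c·x^i·y^j.
Substituting Z = 1: F(X, Y, 1) = -2*x**3 + 2*x**2*y - x**2 - x*y**2 + x - y**3 - 2*y**2 - 2*y - 1.
Note: deg(f) ≤ deg(F) = 3; strict inequality happens when F is divisible by Z (lost terms).


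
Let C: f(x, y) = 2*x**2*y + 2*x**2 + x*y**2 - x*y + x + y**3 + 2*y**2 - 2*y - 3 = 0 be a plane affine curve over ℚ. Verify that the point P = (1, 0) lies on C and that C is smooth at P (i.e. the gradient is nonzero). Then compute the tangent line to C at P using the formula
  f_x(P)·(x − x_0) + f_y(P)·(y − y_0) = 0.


Tangent line at P: 5*x - y - 5 = 0.

Step 1: f(1, 0) = 0, so P lies on C.
Step 2: partial derivatives
  f_x(x, y) = 4*x*y + 4*x + y**2 - y + 1, f_y(x, y) = 2*x**2 + 2*x*y - x + 3*y**2 + 4*y - 2.
  f_x(P) = 5, f_y(P) = -1 (gradient nonzero, so P is smooth).
Step 3: tangent line at P: 5·(x − 1) + -1·(y − 0) = 0.
Expanding: 5*x - y - 5 = 0.


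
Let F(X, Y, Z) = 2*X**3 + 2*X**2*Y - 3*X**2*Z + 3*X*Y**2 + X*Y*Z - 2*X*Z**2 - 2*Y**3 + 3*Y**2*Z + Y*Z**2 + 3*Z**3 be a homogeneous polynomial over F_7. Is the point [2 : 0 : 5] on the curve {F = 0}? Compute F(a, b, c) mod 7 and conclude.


F(2,0,5) ≡ 0 (mod 7); P is on the curve.

Evaluate F(2, 0, 5) term-by-term (mod 7).
  2*X**3 ↦ 2·8·1·1 = 16
  2*X**2*Y ↦ 2·4·0·1 = 0
  -3*X**2*Z ↦ -3·4·1·5 = -60
  3*X*Y**2 ↦ 3·2·0·1 = 0
  X*Y*Z ↦ 1·2·0·5 = 0
  -2*X*Z**2 ↦ -2·2·1·25 = -100
  -2*Y**3 ↦ -2·1·0·1 = 0
  3*Y**2*Z ↦ 3·1·0·5 = 0
  Y*Z**2 ↦ 1·1·0·25 = 0
  3*Z**3 ↦ 3·1·1·125 = 375
Sum: F(2, 0, 5) = (16) + (0) + (-60) + (0) + (0) + (-100) + (0) + (0) + (0) + (375) = 231.
Reducing mod 7: 231 ≡ 0 (mod 7).
Since F(a, b, c) ≡ 0 (mod 7), P lies on the curve.


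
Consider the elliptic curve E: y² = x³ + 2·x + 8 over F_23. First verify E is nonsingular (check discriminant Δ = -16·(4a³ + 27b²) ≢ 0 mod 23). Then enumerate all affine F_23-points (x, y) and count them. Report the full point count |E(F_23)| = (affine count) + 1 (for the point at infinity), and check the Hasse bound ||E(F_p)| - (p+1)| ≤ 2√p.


Affine points = {(0, 10), (0, 13), (3, 8), (3, 15), (6, 11), (6, 12), (10, 4), (10, 19), (11, 2), (11, 21), (12, 9), (12, 14), (13, 0), (15, 3), (15, 20)}; affine count = 15; |E(F_23)| = 16.

Discriminant check: Δ ∝ 4a³ + 27b² = 4·2³ + 27·8² = 4·8 + 27·64 ≡ 12 (mod 23). Nonzero ⇒ E is nonsingular.
For each x ∈ F_23, compute rhs = x³ + 2·x + 8 mod 23, then count y ∈ F_23 with y² ≡ rhs.
  x = 0: rhs = 8, matching y values: 10, 13 (2 points).
  x = 1: rhs = 11, matching y values: none (0 points).
  x = 2: rhs = 20, matching y values: none (0 points).
  x = 3: rhs = 18, matching y values: 8, 15 (2 points).
  x = 4: rhs = 11, matching y values: none (0 points).
  x = 5: rhs = 5, matching y values: none (0 points).
  x = 6: rhs = 6, matching y values: 11, 12 (2 points).
  x = 7: rhs = 20, matching y values: none (0 points).
  x = 8: rhs = 7, matching y values: none (0 points).
  x = 9: rhs = 19, matching y values: none (0 points).
  x = 10: rhs = 16, matching y values: 4, 19 (2 points).
  x = 11: rhs = 4, matching y values: 2, 21 (2 points).
  x = 12: rhs = 12, matching y values: 9, 14 (2 points).
  x = 13: rhs = 0, matching y values: 0 (1 points).
  x = 14: rhs = 20, matching y values: none (0 points).
  x = 15: rhs = 9, matching y values: 3, 20 (2 points).
  x = 16: rhs = 19, matching y values: none (0 points).
  x = 17: rhs = 10, matching y values: none (0 points).
  x = 18: rhs = 11, matching y values: none (0 points).
  x = 19: rhs = 5, matching y values: none (0 points).
  x = 20: rhs = 21, matching y values: none (0 points).
  x = 21: rhs = 19, matching y values: none (0 points).
  x = 22: rhs = 5, matching y values: none (0 points).
Total affine count: 15.
Full point count |E(F_23)| = 15 + 1 = 16.
Hasse bound: |16 − (23+1)| = |-8| = 8 ≤ 2√23 ≈ 9.5917 ✓.


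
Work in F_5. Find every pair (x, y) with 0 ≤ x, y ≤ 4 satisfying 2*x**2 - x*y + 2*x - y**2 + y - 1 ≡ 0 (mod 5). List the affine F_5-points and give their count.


Affine F_5-points: {(2, 2), (3, 1), (3, 2), (4, 1)}; count = 4.

For each of the 25 pairs (x, y) ∈ F_5², evaluate f(x, y) mod 5. Record the zeros.
  x = 0: [0↦4, 1↦4, 2↦2, 3↦3, 4↦2]  zeros at y ∈ ∅
  x = 1: [0↦3, 1↦2, 2↦4, 3↦4, 4↦2]  zeros at y ∈ ∅
  x = 2: [0↦1, 1↦4, 2↦0, 3↦4, 4↦1]  zeros at y ∈ {2}
  x = 3: [0↦3, 1↦0, 2↦0, 3↦3, 4↦4]  zeros at y ∈ {1, 2}
  x = 4: [0↦4, 1↦0, 2↦4, 3↦1, 4↦1]  zeros at y ∈ {1}
Collecting zeros: affine points = {(2, 2), (3, 1), (3, 2), (4, 1)}.
Total count |C(F_5)_aff| = 4.


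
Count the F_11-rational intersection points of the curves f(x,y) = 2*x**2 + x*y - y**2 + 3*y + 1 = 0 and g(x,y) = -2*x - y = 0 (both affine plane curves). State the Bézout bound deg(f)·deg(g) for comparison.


Common zeros: ∅; count = 0; Bézout bound = 2.

deg(f) = 2, deg(g) = 1, so Bézout bound = 2.
Scan x ∈ F_11. For each x, list the y ∈ F_11 with f(x, y) ≡ 0 and those with g(x, y) ≡ 0 (mod 11); the common zeros in that column are the intersection.
  x = 0: f ≡ 0 at y ∈ ∅; g ≡ 0 at y ∈ {0}; common: ∅.
  x = 1: f ≡ 0 at y ∈ ∅; g ≡ 0 at y ∈ {9}; common: ∅.
  x = 2: f ≡ 0 at y ∈ ∅; g ≡ 0 at y ∈ {7}; common: ∅.
  x = 3: f ≡ 0 at y ∈ ∅; g ≡ 0 at y ∈ {5}; common: ∅.
  x = 4: f ≡ 0 at y ∈ {0, 7}; g ≡ 0 at y ∈ {3}; common: ∅.
  x = 5: f ≡ 0 at y ∈ {3, 5}; g ≡ 0 at y ∈ {1}; common: ∅.
  x = 6: f ≡ 0 at y ∈ ∅; g ≡ 0 at y ∈ {10}; common: ∅.
  x = 7: f ≡ 0 at y ∈ {0, 10}; g ≡ 0 at y ∈ {8}; common: ∅.
  x = 8: f ≡ 0 at y ∈ ∅; g ≡ 0 at y ∈ {6}; common: ∅.
  x = 9: f ≡ 0 at y ∈ {5, 7}; g ≡ 0 at y ∈ {4}; common: ∅.
  x = 10: f ≡ 0 at y ∈ {3, 10}; g ≡ 0 at y ∈ {2}; common: ∅.
Collecting: common zeros = ∅, so the count is 0.
Comparison with the Bézout bound: 0 ≤ 2 = deg(f)·deg(g), as expected for curves with no common component (the affine F_11-count falls short of the bound because intersections may lie at infinity, over extension fields, or carry multiplicity).


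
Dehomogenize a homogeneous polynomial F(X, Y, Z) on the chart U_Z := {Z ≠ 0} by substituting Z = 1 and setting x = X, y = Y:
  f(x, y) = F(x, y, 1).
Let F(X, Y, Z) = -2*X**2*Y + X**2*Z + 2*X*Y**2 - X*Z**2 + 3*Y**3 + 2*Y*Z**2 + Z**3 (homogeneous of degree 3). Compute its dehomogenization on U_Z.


f(x, y) = -2*x**2*y + x**2 + 2*x*y**2 - x + 3*y**3 + 2*y + 1

On U_Z we set Z = 1. Each monomial c·X^i·Y^j·Z^k in F becomes c·x^i·y^j·1^k = c·x^i·y^j.
Substituting Z = 1: F(X, Y, 1) = -2*x**2*y + x**2 + 2*x*y**2 - x + 3*y**3 + 2*y + 1.
Note: deg(f) ≤ deg(F) = 3; strict inequality happens when F is divisible by Z (lost terms).


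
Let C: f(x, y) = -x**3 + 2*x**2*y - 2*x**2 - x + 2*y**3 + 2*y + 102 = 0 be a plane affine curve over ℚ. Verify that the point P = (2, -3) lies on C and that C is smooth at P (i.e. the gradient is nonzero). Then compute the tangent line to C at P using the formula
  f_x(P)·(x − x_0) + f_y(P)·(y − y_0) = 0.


Tangent line at P: -45*x + 64*y + 282 = 0.

Step 1: f(2, -3) = 0, so P lies on C.
Step 2: partial derivatives
  f_x(x, y) = -3*x**2 + 4*x*y - 4*x - 1, f_y(x, y) = 2*x**2 + 6*y**2 + 2.
  f_x(P) = -45, f_y(P) = 64 (gradient nonzero, so P is smooth).
Step 3: tangent line at P: -45·(x − 2) + 64·(y − -3) = 0.
Expanding: -45*x + 64*y + 282 = 0.


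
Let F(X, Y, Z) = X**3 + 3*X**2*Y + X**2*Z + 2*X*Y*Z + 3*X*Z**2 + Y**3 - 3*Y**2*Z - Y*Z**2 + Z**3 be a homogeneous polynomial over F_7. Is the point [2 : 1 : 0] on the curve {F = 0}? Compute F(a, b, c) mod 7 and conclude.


F(2,1,0) ≡ 0 (mod 7); P is on the curve.

Evaluate F(2, 1, 0) term-by-term (mod 7).
  X**3 ↦ 1·8·1·1 = 8
  3*X**2*Y ↦ 3·4·1·1 = 12
  X**2*Z ↦ 1·4·1·0 = 0
  2*X*Y*Z ↦ 2·2·1·0 = 0
  3*X*Z**2 ↦ 3·2·1·0 = 0
  Y**3 ↦ 1·1·1·1 = 1
  -3*Y**2*Z ↦ -3·1·1·0 = 0
  -Y*Z**2 ↦ -1·1·1·0 = 0
  Z**3 ↦ 1·1·1·0 = 0
Sum: F(2, 1, 0) = (8) + (12) + (0) + (0) + (0) + (1) + (0) + (0) + (0) = 21.
Reducing mod 7: 21 ≡ 0 (mod 7).
Since F(a, b, c) ≡ 0 (mod 7), P lies on the curve.


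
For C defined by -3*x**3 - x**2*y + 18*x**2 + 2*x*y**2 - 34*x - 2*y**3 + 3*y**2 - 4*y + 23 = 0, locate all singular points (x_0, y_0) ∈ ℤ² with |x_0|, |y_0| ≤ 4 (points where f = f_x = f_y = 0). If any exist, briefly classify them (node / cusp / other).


Singular points: {(2, 1)}; classification: node.

Compute partial derivatives:
  f_x = -9*x**2 - 2*x*y + 36*x + 2*y**2 - 34.
  f_y = -x**2 + 4*x*y - 6*y**2 + 6*y - 4.
Scan x_0 ∈ {−4, ..., 4}. For each x_0, f_y(x_0, y) is a polynomial in y; find its integer roots y ∈ {−4, ..., 4}, then test f_x and f at those candidates.
  x = -4: f_y(-4, y) = -6*y**2 - 10*y - 20; no integer root y with |y| ≤ 4.
  x = -3: f_y(-3, y) = -6*y**2 - 6*y - 13; no integer root y with |y| ≤ 4.
  x = -2: f_y(-2, y) = -6*y**2 - 2*y - 8; no integer root y with |y| ≤ 4.
  x = -1: f_y(-1, y) = -6*y**2 + 2*y - 5; no integer root y with |y| ≤ 4.
  x = 0: f_y(0, y) = -6*y**2 + 6*y - 4; no integer root y with |y| ≤ 4.
  x = 1: f_y(1, y) = -6*y**2 + 10*y - 5; no integer root y with |y| ≤ 4.
  x = 2: f_y(2, y) = -6*y**2 + 14*y - 8; vanishes at y ∈ {1}. (2, 1): f_x = 0, f = 0 — SINGULAR.
  x = 3: f_y(3, y) = -6*y**2 + 18*y - 13; no integer root y with |y| ≤ 4.
  x = 4: f_y(4, y) = -6*y**2 + 22*y - 20; vanishes at y ∈ {2}. (4, 2): f_x = -42 ≠ 0.
Only singular point on the grid: (2, 1).
Classify: substitute x = 2 + u, y = 1 + v and expand: f = -3*u**3 - u**2*v - u**2 + 2*u*v**2 - 2*v**3 + v**2.
No constant or linear terms (consistent with a singular point). Quadratic part: -u**2 + v**2. Cubic part: -3*u**3 - u**2*v + 2*u*v**2 - 2*v**3.
The quadratic part v**2 - u**2 = (v − u)(v + u) splits into two distinct linear factors, so there are two distinct tangent lines y − 1 = ±(x − 2) — this is a node (ordinary double point).
Classification: node.


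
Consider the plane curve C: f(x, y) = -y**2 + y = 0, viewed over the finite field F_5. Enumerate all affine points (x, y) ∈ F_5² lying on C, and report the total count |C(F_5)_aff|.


Affine F_5-points: {(0, 0), (0, 1), (1, 0), (1, 1), (2, 0), (2, 1), (3, 0), (3, 1), (4, 0), (4, 1)}; count = 10.

For each of the 25 pairs (x, y) ∈ F_5², evaluate f(x, y) mod 5. Record the zeros.
  x = 0: [0↦0, 1↦0, 2↦3, 3↦4, 4↦3]  zeros at y ∈ {0, 1}
  x = 1: [0↦0, 1↦0, 2↦3, 3↦4, 4↦3]  zeros at y ∈ {0, 1}
  x = 2: [0↦0, 1↦0, 2↦3, 3↦4, 4↦3]  zeros at y ∈ {0, 1}
  x = 3: [0↦0, 1↦0, 2↦3, 3↦4, 4↦3]  zeros at y ∈ {0, 1}
  x = 4: [0↦0, 1↦0, 2↦3, 3↦4, 4↦3]  zeros at y ∈ {0, 1}
Collecting zeros: affine points = {(0, 0), (0, 1), (1, 0), (1, 1), (2, 0), (2, 1), (3, 0), (3, 1), (4, 0), (4, 1)}.
Total count |C(F_5)_aff| = 10.


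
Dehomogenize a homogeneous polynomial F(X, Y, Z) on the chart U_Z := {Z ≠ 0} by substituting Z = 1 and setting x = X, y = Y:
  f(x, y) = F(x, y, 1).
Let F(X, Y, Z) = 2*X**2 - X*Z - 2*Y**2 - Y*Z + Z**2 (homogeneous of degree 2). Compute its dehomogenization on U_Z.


f(x, y) = 2*x**2 - x - 2*y**2 - y + 1

On U_Z we set Z = 1. Each monomial c·X^i·Y^j·Z^k in F becomes c·x^i·y^j·1^k = c·x^i·y^j.
Substituting Z = 1: F(X, Y, 1) = 2*x**2 - x - 2*y**2 - y + 1.
Note: deg(f) ≤ deg(F) = 2; strict inequality happens when F is divisible by Z (lost terms).


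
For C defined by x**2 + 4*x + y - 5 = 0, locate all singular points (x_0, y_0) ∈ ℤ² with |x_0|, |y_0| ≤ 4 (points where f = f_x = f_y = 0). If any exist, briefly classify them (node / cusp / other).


No singular points in the scanned grid; C is smooth there.

Compute partial derivatives:
  f_x = 2*x + 4.
  f_y = 1.
f_y = 1 is a nonzero constant, so f_y never vanishes: no point (x, y) can satisfy f = f_x = f_y = 0. In particular no (x, y) ∈ {−4, ..., 4}² is singular; the curve is smooth.


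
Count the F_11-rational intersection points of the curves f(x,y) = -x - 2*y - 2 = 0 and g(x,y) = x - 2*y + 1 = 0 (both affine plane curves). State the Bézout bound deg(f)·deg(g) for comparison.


Common zeros: {(4, 8)}; count = 1; Bézout bound = 1.

deg(f) = 1, deg(g) = 1, so Bézout bound = 1.
Scan x ∈ F_11. For each x, list the y ∈ F_11 with f(x, y) ≡ 0 and those with g(x, y) ≡ 0 (mod 11); the common zeros in that column are the intersection.
  x = 0: f ≡ 0 at y ∈ {10}; g ≡ 0 at y ∈ {6}; common: ∅.
  x = 1: f ≡ 0 at y ∈ {4}; g ≡ 0 at y ∈ {1}; common: ∅.
  x = 2: f ≡ 0 at y ∈ {9}; g ≡ 0 at y ∈ {7}; common: ∅.
  x = 3: f ≡ 0 at y ∈ {3}; g ≡ 0 at y ∈ {2}; common: ∅.
  x = 4: f ≡ 0 at y ∈ {8}; g ≡ 0 at y ∈ {8}; common: {8}.
  x = 5: f ≡ 0 at y ∈ {2}; g ≡ 0 at y ∈ {3}; common: ∅.
  x = 6: f ≡ 0 at y ∈ {7}; g ≡ 0 at y ∈ {9}; common: ∅.
  x = 7: f ≡ 0 at y ∈ {1}; g ≡ 0 at y ∈ {4}; common: ∅.
  x = 8: f ≡ 0 at y ∈ {6}; g ≡ 0 at y ∈ {10}; common: ∅.
  x = 9: f ≡ 0 at y ∈ {0}; g ≡ 0 at y ∈ {5}; common: ∅.
  x = 10: f ≡ 0 at y ∈ {5}; g ≡ 0 at y ∈ {0}; common: ∅.
Collecting: common zeros = {(4, 8)}, so the count is 1.
Comparison with the Bézout bound: 1 ≤ 1 = deg(f)·deg(g), as expected for curves with no common component (the bound is attained).


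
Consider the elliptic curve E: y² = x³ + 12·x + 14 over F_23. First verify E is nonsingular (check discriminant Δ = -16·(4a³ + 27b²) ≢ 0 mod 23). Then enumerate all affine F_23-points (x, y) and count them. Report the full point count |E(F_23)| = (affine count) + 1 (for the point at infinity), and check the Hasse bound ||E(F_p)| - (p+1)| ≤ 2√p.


Affine points = {(1, 2), (1, 21), (2, 0), (3, 10), (3, 13), (6, 7), (6, 16), (7, 2), (7, 21), (8, 1), (8, 22), (9, 0), (12, 0), (15, 2), (15, 21), (16, 1), (16, 22), (17, 5), (17, 18), (18, 6), (18, 17), (22, 1), (22, 22)}; affine count = 23; |E(F_23)| = 24.

Discriminant check: Δ ∝ 4a³ + 27b² = 4·12³ + 27·14² = 4·1728 + 27·196 ≡ 14 (mod 23). Nonzero ⇒ E is nonsingular.
For each x ∈ F_23, compute rhs = x³ + 12·x + 14 mod 23, then count y ∈ F_23 with y² ≡ rhs.
  x = 0: rhs = 14, matching y values: none (0 points).
  x = 1: rhs = 4, matching y values: 2, 21 (2 points).
  x = 2: rhs = 0, matching y values: 0 (1 points).
  x = 3: rhs = 8, matching y values: 10, 13 (2 points).
  x = 4: rhs = 11, matching y values: none (0 points).
  x = 5: rhs = 15, matching y values: none (0 points).
  x = 6: rhs = 3, matching y values: 7, 16 (2 points).
  x = 7: rhs = 4, matching y values: 2, 21 (2 points).
  x = 8: rhs = 1, matching y values: 1, 22 (2 points).
  x = 9: rhs = 0, matching y values: 0 (1 points).
  x = 10: rhs = 7, matching y values: none (0 points).
  x = 11: rhs = 5, matching y values: none (0 points).
  x = 12: rhs = 0, matching y values: 0 (1 points).
  x = 13: rhs = 21, matching y values: none (0 points).
  x = 14: rhs = 5, matching y values: none (0 points).
  x = 15: rhs = 4, matching y values: 2, 21 (2 points).
  x = 16: rhs = 1, matching y values: 1, 22 (2 points).
  x = 17: rhs = 2, matching y values: 5, 18 (2 points).
  x = 18: rhs = 13, matching y values: 6, 17 (2 points).
  x = 19: rhs = 17, matching y values: none (0 points).
  x = 20: rhs = 20, matching y values: none (0 points).
  x = 21: rhs = 5, matching y values: none (0 points).
  x = 22: rhs = 1, matching y values: 1, 22 (2 points).
Total affine count: 23.
Full point count |E(F_23)| = 23 + 1 = 24.
Hasse bound: |24 − (23+1)| = |0| = 0 ≤ 2√23 ≈ 9.5917 ✓.
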